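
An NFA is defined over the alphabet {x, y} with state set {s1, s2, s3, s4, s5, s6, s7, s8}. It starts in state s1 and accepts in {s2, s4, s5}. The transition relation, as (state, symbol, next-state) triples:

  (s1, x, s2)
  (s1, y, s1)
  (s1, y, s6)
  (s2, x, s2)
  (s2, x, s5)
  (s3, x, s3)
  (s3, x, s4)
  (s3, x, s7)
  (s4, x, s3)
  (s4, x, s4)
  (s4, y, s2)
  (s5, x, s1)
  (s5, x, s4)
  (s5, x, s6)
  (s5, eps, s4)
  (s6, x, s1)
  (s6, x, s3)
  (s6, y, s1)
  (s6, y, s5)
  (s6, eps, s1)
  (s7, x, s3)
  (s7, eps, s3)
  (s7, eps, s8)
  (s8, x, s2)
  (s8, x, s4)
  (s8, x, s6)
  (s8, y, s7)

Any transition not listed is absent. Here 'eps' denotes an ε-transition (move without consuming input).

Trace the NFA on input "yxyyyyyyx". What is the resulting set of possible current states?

Start in {s1}.
Read 'y': s1→{s1, s6}; now {s1, s6}.
Read 'x': s1→{s2}, s6→{s1, s3}; now {s1, s2, s3}.
Read 'y': s1→{s1, s6}, s2→∅, s3→∅; now {s1, s6}.
Read 'y': s1→{s1, s6}, s6→{s1, s5}; union {s1, s5, s6}; ε-closure = {s1, s4, s5, s6}.
Read 'y': s1→{s1, s6}, s4→{s2}, s5→∅, s6→{s1, s5}; union {s1, s2, s5, s6}; ε-closure = {s1, s2, s4, s5, s6}.
Read 'y': s1→{s1, s6}, s2→∅, s4→{s2}, s5→∅, s6→{s1, s5}; union {s1, s2, s5, s6}; ε-closure = {s1, s2, s4, s5, s6}.
Read 'y': s1→{s1, s6}, s2→∅, s4→{s2}, s5→∅, s6→{s1, s5}; union {s1, s2, s5, s6}; ε-closure = {s1, s2, s4, s5, s6}.
Read 'y': s1→{s1, s6}, s2→∅, s4→{s2}, s5→∅, s6→{s1, s5}; union {s1, s2, s5, s6}; ε-closure = {s1, s2, s4, s5, s6}.
Read 'x': s1→{s2}, s2→{s2, s5}, s4→{s3, s4}, s5→{s1, s4, s6}, s6→{s1, s3}; now {s1, s2, s3, s4, s5, s6}.

{s1, s2, s3, s4, s5, s6}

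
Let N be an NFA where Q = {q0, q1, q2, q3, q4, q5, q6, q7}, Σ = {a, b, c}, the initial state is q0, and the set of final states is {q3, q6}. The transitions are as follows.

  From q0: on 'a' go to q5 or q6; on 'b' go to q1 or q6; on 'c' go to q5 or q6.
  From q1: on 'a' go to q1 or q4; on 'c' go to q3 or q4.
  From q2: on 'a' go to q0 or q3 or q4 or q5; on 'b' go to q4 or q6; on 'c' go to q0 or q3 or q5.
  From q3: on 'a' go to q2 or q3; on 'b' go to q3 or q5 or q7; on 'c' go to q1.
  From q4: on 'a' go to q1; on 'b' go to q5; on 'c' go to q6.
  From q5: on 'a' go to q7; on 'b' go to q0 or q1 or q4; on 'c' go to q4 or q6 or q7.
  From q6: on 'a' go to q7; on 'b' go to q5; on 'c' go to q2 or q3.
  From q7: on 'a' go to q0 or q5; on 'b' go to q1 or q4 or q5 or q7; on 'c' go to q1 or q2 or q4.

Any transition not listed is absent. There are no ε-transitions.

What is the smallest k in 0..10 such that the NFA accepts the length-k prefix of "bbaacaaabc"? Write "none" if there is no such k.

Start in {q0}.
Read 'b': {q0} → {q1, q6}.
None of the earlier sets intersect F, but {q1, q6} does.

1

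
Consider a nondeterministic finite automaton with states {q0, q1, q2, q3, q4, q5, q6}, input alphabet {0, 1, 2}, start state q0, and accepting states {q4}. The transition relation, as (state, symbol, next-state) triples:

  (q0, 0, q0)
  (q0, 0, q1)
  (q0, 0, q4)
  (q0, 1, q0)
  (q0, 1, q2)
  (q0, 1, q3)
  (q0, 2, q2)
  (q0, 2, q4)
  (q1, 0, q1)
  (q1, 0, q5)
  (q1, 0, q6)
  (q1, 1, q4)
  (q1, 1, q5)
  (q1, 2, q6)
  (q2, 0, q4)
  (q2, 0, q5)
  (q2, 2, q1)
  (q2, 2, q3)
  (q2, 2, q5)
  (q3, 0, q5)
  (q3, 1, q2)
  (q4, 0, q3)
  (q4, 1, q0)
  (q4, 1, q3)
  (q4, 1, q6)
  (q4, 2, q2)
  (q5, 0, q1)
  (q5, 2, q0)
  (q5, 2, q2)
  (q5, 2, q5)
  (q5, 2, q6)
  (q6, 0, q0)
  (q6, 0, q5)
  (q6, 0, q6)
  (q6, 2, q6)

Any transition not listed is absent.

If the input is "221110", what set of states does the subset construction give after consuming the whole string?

{q0, q1, q4, q5}

Start in {q0}.
Read '2': q0→{q2, q4}; now {q2, q4}.
Read '2': q2→{q1, q3, q5}, q4→{q2}; now {q1, q2, q3, q5}.
Read '1': q1→{q4, q5}, q2→∅, q3→{q2}, q5→∅; now {q2, q4, q5}.
Read '1': q2→∅, q4→{q0, q3, q6}, q5→∅; now {q0, q3, q6}.
Read '1': q0→{q0, q2, q3}, q3→{q2}, q6→∅; now {q0, q2, q3}.
Read '0': q0→{q0, q1, q4}, q2→{q4, q5}, q3→{q5}; now {q0, q1, q4, q5}.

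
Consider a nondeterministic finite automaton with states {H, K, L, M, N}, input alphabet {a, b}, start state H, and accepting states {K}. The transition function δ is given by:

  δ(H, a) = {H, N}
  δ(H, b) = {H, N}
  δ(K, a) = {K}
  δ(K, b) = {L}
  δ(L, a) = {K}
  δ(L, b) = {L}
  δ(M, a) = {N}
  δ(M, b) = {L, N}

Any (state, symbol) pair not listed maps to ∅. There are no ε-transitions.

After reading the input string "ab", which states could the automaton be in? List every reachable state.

{H, N}

Start in {H}.
Read 'a': {H} → {H, N}.
Read 'b': {H, N} → {H, N}.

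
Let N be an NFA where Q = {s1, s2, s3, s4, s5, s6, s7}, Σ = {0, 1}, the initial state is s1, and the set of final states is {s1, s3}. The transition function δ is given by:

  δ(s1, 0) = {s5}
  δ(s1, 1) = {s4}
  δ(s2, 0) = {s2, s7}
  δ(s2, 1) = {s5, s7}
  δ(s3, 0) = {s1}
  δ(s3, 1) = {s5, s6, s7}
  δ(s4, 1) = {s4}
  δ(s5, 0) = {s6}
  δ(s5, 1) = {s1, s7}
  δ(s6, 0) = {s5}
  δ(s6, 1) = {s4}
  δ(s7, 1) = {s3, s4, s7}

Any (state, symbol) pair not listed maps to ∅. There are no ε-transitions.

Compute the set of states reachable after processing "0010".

Start in {s1}.
Read '0': s1→{s5}; now {s5}.
Read '0': s5→{s6}; now {s6}.
Read '1': s6→{s4}; now {s4}.
Read '0': s4→∅; now ∅.

∅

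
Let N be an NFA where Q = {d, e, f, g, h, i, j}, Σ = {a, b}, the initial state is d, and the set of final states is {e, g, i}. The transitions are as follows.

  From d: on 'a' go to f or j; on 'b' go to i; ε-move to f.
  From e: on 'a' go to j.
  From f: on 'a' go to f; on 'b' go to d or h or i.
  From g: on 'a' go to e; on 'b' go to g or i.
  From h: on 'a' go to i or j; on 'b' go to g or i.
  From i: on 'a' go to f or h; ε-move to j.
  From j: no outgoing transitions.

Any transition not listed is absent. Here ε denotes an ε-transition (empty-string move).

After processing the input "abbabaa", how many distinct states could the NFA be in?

Start: ε-closure({d}) = {d, f}.
Read 'a': d→{f, j}, f→{f}; now {f, j}.
Read 'b': f→{d, h, i}, j→∅; union {d, h, i}; ε-closure = {d, f, h, i, j}.
Read 'b': d→{i}, f→{d, h, i}, h→{g, i}, i→∅, j→∅; union {d, g, h, i}; ε-closure = {d, f, g, h, i, j}.
Read 'a': d→{f, j}, f→{f}, g→{e}, h→{i, j}, i→{f, h}, j→∅; now {e, f, h, i, j}.
Read 'b': e→∅, f→{d, h, i}, h→{g, i}, i→∅, j→∅; union {d, g, h, i}; ε-closure = {d, f, g, h, i, j}.
Read 'a': d→{f, j}, f→{f}, g→{e}, h→{i, j}, i→{f, h}, j→∅; now {e, f, h, i, j}.
Read 'a': e→{j}, f→{f}, h→{i, j}, i→{f, h}, j→∅; now {f, h, i, j}.
That set has 4 states.

4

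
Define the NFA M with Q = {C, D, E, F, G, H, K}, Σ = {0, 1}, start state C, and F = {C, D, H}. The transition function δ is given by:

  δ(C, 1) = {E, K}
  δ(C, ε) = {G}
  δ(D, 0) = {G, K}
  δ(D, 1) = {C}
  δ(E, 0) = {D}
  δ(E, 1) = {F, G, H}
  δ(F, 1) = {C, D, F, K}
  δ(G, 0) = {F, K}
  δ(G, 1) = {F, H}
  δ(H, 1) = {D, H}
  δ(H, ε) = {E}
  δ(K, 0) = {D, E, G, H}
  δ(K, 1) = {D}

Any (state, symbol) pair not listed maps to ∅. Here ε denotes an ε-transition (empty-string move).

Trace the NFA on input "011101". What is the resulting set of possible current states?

{C, D, E, F, G, H, K}

Start: ε-closure({C}) = {C, G}.
Read '0': C→∅, G→{F, K}; now {F, K}.
Read '1': F→{C, D, F, K}, K→{D}; union {C, D, F, K}; ε-closure = {C, D, F, G, K}.
Read '1': C→{E, K}, D→{C}, F→{C, D, F, K}, G→{F, H}, K→{D}; union {C, D, E, F, H, K}; ε-closure = {C, D, E, F, G, H, K}.
Read '1': C→{E, K}, D→{C}, E→{F, G, H}, F→{C, D, F, K}, G→{F, H}, H→{D, H}, K→{D}; now {C, D, E, F, G, H, K}.
Read '0': C→∅, D→{G, K}, E→{D}, F→∅, G→{F, K}, H→∅, K→{D, E, G, H}; now {D, E, F, G, H, K}.
Read '1': D→{C}, E→{F, G, H}, F→{C, D, F, K}, G→{F, H}, H→{D, H}, K→{D}; union {C, D, F, G, H, K}; ε-closure = {C, D, E, F, G, H, K}.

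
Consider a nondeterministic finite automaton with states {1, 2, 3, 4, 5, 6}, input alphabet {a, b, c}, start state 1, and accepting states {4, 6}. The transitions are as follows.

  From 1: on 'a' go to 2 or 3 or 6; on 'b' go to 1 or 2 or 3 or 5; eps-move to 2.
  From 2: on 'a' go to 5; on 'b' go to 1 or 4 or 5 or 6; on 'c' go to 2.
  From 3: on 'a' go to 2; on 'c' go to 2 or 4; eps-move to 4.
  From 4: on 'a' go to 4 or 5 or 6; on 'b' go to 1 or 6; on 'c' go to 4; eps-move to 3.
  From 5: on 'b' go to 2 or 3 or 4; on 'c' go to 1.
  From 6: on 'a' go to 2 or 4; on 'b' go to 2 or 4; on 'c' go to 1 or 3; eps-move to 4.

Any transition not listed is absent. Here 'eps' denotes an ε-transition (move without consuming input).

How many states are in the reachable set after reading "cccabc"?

3

Start: ε-closure({1}) = {1, 2}.
Read 'c': {1, 2} → {2}.
Read 'c': {2} → {2}.
Read 'c': {2} → {2}.
Read 'a': {2} → {5}.
Read 'b': {5} → {2, 3, 4}.
Read 'c': {2, 3, 4} → {2, 3, 4}.
That set has 3 states.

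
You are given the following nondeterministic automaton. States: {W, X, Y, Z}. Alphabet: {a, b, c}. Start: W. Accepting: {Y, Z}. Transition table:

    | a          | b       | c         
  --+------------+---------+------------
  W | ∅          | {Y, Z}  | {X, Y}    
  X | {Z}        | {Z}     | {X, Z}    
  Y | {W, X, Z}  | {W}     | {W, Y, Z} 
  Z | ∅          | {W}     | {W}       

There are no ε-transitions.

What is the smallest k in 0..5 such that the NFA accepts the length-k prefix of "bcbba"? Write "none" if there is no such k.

1

Start in {W}.
Read 'b': W→{Y, Z}; now {Y, Z}.
None of the earlier sets intersect F, but {Y, Z} does.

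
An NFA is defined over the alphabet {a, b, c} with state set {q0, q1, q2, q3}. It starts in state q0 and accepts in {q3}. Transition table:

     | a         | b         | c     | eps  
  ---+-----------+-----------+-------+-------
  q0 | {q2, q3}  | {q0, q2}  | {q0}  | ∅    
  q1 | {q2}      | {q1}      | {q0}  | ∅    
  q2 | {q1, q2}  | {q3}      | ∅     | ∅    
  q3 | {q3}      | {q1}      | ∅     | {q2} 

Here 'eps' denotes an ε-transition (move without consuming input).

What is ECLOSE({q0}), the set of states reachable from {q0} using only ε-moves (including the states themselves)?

{q0}

Begin with {q0}.
No ε-moves leave this set, so the closure equals the set itself.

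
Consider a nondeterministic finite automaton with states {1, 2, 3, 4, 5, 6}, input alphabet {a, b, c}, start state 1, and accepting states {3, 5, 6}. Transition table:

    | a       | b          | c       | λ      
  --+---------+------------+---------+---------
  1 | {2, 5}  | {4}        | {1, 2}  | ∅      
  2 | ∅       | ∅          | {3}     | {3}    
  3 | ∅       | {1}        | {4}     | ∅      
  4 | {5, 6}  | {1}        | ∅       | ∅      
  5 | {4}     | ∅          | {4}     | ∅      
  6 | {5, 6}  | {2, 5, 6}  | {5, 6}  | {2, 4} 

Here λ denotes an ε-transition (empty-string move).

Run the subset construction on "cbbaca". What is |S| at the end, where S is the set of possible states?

Start in {1}.
Read 'c': 1→{1, 2}; union {1, 2}; ε-closure = {1, 2, 3}.
Read 'b': 1→{4}, 2→∅, 3→{1}; now {1, 4}.
Read 'b': 1→{4}, 4→{1}; now {1, 4}.
Read 'a': 1→{2, 5}, 4→{5, 6}; union {2, 5, 6}; ε-closure = {2, 3, 4, 5, 6}.
Read 'c': 2→{3}, 3→{4}, 4→∅, 5→{4}, 6→{5, 6}; union {3, 4, 5, 6}; ε-closure = {2, 3, 4, 5, 6}.
Read 'a': 2→∅, 3→∅, 4→{5, 6}, 5→{4}, 6→{5, 6}; union {4, 5, 6}; ε-closure = {2, 3, 4, 5, 6}.
That set has 5 states.

5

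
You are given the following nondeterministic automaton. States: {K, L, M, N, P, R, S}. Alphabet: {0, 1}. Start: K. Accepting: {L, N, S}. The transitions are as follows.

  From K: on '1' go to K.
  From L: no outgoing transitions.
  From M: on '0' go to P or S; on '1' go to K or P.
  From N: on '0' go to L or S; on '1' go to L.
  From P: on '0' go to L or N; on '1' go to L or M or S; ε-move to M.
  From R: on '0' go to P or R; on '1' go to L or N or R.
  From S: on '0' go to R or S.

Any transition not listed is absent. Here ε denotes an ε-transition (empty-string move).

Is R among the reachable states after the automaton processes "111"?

No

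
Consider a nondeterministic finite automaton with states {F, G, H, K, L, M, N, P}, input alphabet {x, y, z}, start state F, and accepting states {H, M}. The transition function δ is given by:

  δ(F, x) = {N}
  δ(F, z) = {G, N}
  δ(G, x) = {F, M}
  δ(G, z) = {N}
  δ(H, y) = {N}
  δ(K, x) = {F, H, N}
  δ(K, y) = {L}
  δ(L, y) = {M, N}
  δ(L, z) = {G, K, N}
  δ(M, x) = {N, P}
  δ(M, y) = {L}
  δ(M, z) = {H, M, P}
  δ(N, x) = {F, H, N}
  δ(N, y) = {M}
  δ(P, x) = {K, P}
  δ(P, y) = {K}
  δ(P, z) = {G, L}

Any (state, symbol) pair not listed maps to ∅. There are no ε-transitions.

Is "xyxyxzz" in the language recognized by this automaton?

Start in {F}.
Read 'x': {F} → {N}.
Read 'y': {N} → {M}.
Read 'x': {M} → {N, P}.
Read 'y': {N, P} → {K, M}.
Read 'x': {K, M} → {F, H, N, P}.
Read 'z': {F, H, N, P} → {G, L, N}.
Read 'z': {G, L, N} → {G, K, N}.
The final set {G, K, N} contains no accepting state.

No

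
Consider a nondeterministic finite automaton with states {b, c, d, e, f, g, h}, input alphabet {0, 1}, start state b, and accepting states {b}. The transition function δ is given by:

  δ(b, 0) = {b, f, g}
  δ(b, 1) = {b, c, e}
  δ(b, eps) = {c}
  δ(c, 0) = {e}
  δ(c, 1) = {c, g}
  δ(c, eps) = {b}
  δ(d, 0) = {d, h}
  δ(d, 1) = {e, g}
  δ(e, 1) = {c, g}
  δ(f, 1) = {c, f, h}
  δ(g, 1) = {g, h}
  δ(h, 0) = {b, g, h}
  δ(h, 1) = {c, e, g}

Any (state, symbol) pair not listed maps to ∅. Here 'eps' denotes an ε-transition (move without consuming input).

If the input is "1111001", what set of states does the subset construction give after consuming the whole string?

Start: ε-closure({b}) = {b, c}.
Read '1': b→{b, c, e}, c→{c, g}; now {b, c, e, g}.
Read '1': b→{b, c, e}, c→{c, g}, e→{c, g}, g→{g, h}; now {b, c, e, g, h}.
Read '1': b→{b, c, e}, c→{c, g}, e→{c, g}, g→{g, h}, h→{c, e, g}; now {b, c, e, g, h}.
Read '1': b→{b, c, e}, c→{c, g}, e→{c, g}, g→{g, h}, h→{c, e, g}; now {b, c, e, g, h}.
Read '0': b→{b, f, g}, c→{e}, e→∅, g→∅, h→{b, g, h}; union {b, e, f, g, h}; ε-closure = {b, c, e, f, g, h}.
Read '0': b→{b, f, g}, c→{e}, e→∅, f→∅, g→∅, h→{b, g, h}; union {b, e, f, g, h}; ε-closure = {b, c, e, f, g, h}.
Read '1': b→{b, c, e}, c→{c, g}, e→{c, g}, f→{c, f, h}, g→{g, h}, h→{c, e, g}; now {b, c, e, f, g, h}.

{b, c, e, f, g, h}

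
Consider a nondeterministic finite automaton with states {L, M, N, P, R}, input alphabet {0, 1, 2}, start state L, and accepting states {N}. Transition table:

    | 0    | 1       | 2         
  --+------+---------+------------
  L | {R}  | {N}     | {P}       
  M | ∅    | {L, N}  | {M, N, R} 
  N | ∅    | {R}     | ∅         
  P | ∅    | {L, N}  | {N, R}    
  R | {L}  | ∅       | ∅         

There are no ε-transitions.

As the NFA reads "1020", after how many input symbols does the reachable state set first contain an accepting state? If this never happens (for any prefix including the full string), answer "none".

Start in {L}.
Read '1': L→{N}; now {N}.
None of the earlier sets intersect F, but {N} does.

1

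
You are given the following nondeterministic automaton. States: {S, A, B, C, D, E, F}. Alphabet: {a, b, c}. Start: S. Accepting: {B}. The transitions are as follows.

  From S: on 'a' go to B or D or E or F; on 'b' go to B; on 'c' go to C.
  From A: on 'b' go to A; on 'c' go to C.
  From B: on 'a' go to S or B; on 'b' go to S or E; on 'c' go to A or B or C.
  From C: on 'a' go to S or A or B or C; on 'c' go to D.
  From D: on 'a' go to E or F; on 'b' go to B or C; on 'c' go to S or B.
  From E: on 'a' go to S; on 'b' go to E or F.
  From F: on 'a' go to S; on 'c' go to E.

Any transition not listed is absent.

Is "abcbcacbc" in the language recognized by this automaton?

Start in {S}.
Read 'a': S→{B, D, E, F}; now {B, D, E, F}.
Read 'b': B→{S, E}, D→{B, C}, E→{E, F}, F→∅; now {S, B, C, E, F}.
Read 'c': S→{C}, B→{A, B, C}, C→{D}, E→∅, F→{E}; now {A, B, C, D, E}.
Read 'b': A→{A}, B→{S, E}, C→∅, D→{B, C}, E→{E, F}; now {S, A, B, C, E, F}.
Read 'c': S→{C}, A→{C}, B→{A, B, C}, C→{D}, E→∅, F→{E}; now {A, B, C, D, E}.
Read 'a': A→∅, B→{S, B}, C→{S, A, B, C}, D→{E, F}, E→{S}; now {S, A, B, C, E, F}.
Read 'c': S→{C}, A→{C}, B→{A, B, C}, C→{D}, E→∅, F→{E}; now {A, B, C, D, E}.
Read 'b': A→{A}, B→{S, E}, C→∅, D→{B, C}, E→{E, F}; now {S, A, B, C, E, F}.
Read 'c': S→{C}, A→{C}, B→{A, B, C}, C→{D}, E→∅, F→{E}; now {A, B, C, D, E}.
The final set {A, B, C, D, E} contains the accepting state B.

Yes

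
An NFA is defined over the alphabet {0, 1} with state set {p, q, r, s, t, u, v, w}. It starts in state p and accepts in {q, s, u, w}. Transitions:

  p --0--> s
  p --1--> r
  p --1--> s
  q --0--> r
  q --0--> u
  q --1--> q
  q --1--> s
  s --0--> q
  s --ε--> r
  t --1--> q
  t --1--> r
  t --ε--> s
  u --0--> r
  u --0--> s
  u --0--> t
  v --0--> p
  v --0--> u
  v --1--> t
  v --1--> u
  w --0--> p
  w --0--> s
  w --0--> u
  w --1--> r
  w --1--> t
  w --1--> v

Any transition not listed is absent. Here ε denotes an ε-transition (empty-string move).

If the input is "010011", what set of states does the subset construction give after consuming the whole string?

∅

Start in {p}.
Read '0': {p} → {r, s}.
Read '1': {r, s} → ∅.
The set is empty and remains empty for the remaining 4 symbols.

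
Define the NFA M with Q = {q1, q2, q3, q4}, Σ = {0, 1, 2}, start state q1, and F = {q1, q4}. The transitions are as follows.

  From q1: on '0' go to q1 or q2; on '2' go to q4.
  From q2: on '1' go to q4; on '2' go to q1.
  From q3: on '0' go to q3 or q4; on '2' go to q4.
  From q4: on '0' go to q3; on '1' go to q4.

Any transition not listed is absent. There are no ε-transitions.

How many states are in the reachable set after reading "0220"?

1

Start in {q1}.
Read '0': {q1} → {q1, q2}.
Read '2': {q1, q2} → {q1, q4}.
Read '2': {q1, q4} → {q4}.
Read '0': {q4} → {q3}.
That set has 1 state.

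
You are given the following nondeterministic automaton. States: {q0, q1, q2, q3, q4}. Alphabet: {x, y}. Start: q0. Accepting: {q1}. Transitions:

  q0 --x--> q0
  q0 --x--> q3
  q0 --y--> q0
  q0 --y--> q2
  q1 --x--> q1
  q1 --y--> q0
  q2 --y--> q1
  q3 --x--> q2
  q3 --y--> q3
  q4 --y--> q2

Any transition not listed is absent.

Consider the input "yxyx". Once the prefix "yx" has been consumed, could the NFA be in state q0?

Yes

Start in {q0}.
Read 'y': q0→{q0, q2}; now {q0, q2}.
Read 'x': q0→{q0, q3}, q2→∅; now {q0, q3}.
State q0 is in {q0, q3}.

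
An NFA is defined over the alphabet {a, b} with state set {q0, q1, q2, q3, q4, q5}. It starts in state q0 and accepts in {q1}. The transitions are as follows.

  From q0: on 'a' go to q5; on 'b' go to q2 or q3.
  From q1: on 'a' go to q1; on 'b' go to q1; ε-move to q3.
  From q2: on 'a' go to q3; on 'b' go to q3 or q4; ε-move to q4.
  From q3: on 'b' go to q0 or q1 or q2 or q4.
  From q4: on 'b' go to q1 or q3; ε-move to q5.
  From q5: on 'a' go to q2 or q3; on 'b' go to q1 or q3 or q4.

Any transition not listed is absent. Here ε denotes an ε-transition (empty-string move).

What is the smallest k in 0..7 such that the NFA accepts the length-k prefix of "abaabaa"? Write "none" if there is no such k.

Start in {q0}.
Read 'a': q0→{q5}; now {q5}.
Read 'b': q5→{q1, q3, q4}; union {q1, q3, q4}; ε-closure = {q1, q3, q4, q5}.
None of the earlier sets intersect F, but {q1, q3, q4, q5} does.

2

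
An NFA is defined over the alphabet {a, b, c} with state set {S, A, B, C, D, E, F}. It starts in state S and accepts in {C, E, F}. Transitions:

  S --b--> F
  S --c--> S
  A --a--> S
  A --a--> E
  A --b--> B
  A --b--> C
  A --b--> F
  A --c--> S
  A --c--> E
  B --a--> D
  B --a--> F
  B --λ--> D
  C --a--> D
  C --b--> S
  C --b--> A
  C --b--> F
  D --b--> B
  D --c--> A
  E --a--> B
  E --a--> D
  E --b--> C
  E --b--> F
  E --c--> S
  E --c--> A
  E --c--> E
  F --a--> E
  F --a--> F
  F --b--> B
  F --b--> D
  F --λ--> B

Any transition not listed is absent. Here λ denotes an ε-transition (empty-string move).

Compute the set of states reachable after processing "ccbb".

Start in {S}.
Read 'c': S→{S}; now {S}.
Read 'c': S→{S}; now {S}.
Read 'b': S→{F}; union {F}; ε-closure = {B, D, F}.
Read 'b': B→∅, D→{B}, F→{B, D}; now {B, D}.

{B, D}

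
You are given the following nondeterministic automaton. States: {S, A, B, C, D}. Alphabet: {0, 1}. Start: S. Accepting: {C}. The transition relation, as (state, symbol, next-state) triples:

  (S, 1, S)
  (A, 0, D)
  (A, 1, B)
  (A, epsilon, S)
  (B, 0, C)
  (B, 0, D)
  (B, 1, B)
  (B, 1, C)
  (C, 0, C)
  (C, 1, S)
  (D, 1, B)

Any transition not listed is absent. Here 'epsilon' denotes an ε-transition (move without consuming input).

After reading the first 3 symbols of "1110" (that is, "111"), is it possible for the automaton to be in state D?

No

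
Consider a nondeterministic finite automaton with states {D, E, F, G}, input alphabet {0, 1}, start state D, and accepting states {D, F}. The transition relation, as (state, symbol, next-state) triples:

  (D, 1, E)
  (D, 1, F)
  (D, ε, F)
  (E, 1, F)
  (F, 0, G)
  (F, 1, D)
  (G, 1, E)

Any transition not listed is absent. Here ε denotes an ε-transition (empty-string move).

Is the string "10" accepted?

No

Start: ε-closure({D}) = {D, F}.
Read '1': D→{E, F}, F→{D}; now {D, E, F}.
Read '0': D→∅, E→∅, F→{G}; now {G}.
The final set {G} contains no accepting state.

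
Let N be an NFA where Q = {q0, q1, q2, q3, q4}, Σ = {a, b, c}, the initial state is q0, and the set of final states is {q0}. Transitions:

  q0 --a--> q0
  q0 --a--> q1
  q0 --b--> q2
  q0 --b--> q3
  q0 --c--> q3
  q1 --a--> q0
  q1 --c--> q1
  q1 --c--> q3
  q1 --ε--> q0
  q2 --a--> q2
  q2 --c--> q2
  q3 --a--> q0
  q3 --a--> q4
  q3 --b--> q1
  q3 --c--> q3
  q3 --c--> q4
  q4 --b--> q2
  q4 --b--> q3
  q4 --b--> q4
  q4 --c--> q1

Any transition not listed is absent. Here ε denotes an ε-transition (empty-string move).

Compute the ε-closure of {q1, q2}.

{q0, q1, q2}

Begin with {q1, q2}.
ε-move q1 → q0; add q0.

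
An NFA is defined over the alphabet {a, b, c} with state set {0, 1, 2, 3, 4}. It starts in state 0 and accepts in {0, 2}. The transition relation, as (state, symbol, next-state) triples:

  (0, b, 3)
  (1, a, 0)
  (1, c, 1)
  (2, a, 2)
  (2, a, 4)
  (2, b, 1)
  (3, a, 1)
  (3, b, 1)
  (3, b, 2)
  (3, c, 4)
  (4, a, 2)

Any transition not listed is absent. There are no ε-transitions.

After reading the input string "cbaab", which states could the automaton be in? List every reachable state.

∅

Start in {0}.
Read 'c': {0} → ∅.
The set is empty and remains empty for the remaining 4 symbols.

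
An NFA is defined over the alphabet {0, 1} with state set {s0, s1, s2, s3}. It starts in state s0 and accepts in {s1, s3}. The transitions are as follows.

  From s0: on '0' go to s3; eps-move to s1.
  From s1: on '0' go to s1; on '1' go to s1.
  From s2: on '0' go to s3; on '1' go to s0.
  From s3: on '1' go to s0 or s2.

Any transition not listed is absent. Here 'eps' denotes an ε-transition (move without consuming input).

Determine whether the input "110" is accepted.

Start: ε-closure({s0}) = {s0, s1}.
Read '1': s0→∅, s1→{s1}; now {s1}.
Read '1': s1→{s1}; now {s1}.
Read '0': s1→{s1}; now {s1}.
The final set {s1} contains the accepting state s1.

Yes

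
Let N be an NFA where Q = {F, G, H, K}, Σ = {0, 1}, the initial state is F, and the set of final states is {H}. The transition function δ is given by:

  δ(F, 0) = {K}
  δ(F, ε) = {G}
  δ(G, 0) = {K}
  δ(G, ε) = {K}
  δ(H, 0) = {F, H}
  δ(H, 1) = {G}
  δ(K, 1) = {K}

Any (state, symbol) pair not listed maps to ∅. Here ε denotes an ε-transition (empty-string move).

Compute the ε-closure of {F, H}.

{F, G, H, K}

Begin with {F, H}.
ε-move F → G; add G.
ε-move G → K; add K.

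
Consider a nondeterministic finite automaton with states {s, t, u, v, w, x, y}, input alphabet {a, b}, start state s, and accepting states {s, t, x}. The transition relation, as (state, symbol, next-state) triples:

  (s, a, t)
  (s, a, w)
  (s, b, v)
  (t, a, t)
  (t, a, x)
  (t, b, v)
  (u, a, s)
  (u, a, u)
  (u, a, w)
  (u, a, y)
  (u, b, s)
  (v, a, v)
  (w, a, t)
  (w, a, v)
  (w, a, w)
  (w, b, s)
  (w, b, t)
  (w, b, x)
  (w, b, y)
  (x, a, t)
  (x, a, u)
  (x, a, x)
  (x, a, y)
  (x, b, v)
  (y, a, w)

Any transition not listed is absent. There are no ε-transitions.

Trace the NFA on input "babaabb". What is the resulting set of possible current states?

∅

Start in {s}.
Read 'b': s→{v}; now {v}.
Read 'a': v→{v}; now {v}.
Read 'b': v→∅; now ∅.
The set is empty and remains empty for the remaining 4 symbols.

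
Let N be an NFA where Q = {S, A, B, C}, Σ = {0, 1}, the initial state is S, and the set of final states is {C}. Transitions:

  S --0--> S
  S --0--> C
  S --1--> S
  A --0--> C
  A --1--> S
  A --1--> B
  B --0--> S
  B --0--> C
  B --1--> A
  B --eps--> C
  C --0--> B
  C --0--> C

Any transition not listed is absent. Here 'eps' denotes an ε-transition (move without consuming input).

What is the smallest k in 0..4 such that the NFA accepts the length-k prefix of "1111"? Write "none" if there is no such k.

Start in {S}.
Read '1': {S} → {S}.
Read '1': {S} → {S}.
Read '1': {S} → {S}.
Read '1': {S} → {S}.
No reachable set along the way intersects F.

none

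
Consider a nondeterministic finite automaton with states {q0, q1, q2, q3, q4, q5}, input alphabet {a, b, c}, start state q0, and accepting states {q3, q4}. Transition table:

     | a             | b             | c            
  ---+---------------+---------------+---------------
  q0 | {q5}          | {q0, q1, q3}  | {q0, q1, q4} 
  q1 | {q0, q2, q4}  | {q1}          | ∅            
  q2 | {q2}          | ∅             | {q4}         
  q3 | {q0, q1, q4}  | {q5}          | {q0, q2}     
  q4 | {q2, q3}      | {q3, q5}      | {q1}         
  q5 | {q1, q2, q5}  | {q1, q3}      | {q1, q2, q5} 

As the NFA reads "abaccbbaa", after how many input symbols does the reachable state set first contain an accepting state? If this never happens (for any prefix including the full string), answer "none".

2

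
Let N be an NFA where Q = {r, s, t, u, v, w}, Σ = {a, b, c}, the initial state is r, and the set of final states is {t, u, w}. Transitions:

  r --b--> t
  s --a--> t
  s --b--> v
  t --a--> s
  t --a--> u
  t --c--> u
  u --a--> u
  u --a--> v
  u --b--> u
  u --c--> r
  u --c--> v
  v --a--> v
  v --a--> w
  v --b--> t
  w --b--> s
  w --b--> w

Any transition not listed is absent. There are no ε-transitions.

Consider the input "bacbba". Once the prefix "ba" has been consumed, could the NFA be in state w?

No

Start in {r}.
Read 'b': {r} → {t}.
Read 'a': {t} → {s, u}.
State w is not in {s, u}.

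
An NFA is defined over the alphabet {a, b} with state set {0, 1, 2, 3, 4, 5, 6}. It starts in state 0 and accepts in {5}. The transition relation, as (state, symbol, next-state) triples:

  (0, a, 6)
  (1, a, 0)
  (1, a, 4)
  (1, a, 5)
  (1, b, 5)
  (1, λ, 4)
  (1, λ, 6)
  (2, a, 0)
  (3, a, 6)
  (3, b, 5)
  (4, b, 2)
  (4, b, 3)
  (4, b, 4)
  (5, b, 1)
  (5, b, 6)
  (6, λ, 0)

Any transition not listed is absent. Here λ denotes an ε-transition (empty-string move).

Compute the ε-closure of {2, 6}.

Begin with {2, 6}.
ε-move 6 → 0; add 0.

{0, 2, 6}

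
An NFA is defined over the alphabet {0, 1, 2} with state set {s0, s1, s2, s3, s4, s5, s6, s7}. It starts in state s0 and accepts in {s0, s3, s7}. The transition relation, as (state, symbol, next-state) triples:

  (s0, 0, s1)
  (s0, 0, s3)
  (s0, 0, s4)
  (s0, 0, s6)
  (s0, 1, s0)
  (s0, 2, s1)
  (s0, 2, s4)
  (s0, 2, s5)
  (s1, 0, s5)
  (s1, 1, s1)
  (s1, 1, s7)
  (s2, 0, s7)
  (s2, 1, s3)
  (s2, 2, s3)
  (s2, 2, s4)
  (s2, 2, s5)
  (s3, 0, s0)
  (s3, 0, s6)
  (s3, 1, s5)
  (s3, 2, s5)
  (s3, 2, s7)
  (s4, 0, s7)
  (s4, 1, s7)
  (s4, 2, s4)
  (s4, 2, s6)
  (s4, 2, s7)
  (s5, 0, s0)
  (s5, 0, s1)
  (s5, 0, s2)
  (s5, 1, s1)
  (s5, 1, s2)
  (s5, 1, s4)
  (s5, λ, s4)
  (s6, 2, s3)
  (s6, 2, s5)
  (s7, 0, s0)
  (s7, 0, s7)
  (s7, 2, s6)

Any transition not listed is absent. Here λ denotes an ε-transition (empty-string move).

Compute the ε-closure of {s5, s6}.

{s4, s5, s6}

Begin with {s5, s6}.
ε-move s5 → s4; add s4.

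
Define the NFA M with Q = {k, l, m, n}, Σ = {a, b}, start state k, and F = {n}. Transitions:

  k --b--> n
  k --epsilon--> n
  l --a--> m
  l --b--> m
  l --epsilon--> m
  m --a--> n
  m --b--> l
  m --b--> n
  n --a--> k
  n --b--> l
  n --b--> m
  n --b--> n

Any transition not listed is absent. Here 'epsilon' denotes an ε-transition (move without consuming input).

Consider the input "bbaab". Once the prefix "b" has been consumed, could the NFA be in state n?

Yes

Start: ε-closure({k}) = {k, n}.
Read 'b': k→{n}, n→{l, m, n}; now {l, m, n}.
State n is in {l, m, n}.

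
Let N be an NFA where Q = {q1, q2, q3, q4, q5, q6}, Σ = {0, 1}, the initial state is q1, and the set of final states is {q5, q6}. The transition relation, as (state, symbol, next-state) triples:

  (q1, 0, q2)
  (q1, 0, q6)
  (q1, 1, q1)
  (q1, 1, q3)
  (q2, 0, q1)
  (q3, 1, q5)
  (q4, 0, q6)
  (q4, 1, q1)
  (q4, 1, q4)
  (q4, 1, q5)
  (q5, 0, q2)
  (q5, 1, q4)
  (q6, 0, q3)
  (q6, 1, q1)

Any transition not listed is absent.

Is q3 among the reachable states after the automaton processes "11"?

Start in {q1}.
Read '1': {q1} → {q1, q3}.
Read '1': {q1, q3} → {q1, q3, q5}.
State q3 is in {q1, q3, q5}.

Yes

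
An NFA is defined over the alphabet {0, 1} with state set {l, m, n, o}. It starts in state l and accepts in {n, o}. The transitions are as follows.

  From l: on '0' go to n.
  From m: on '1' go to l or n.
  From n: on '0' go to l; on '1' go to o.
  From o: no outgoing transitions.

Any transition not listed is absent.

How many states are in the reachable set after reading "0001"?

Start in {l}.
Read '0': {l} → {n}.
Read '0': {n} → {l}.
Read '0': {l} → {n}.
Read '1': {n} → {o}.
That set has 1 state.

1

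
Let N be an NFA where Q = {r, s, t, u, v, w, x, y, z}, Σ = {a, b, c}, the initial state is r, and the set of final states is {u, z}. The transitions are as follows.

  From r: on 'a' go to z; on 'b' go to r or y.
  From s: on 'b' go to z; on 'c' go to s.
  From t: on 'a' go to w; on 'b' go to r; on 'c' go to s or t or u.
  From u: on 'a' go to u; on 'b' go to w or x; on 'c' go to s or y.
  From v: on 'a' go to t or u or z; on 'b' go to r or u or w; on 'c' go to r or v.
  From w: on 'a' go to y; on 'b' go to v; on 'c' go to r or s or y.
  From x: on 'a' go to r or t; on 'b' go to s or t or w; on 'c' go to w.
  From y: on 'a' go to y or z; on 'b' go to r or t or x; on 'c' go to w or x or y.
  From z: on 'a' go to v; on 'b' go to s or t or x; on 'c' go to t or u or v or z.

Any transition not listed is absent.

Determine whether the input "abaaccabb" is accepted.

Start in {r}.
Read 'a': r→{z}; now {z}.
Read 'b': z→{s, t, x}; now {s, t, x}.
Read 'a': s→∅, t→{w}, x→{r, t}; now {r, t, w}.
Read 'a': r→{z}, t→{w}, w→{y}; now {w, y, z}.
Read 'c': w→{r, s, y}, y→{w, x, y}, z→{t, u, v, z}; now {r, s, t, u, v, w, x, y, z}.
Read 'c': r→∅, s→{s}, t→{s, t, u}, u→{s, y}, v→{r, v}, w→{r, s, y}, x→{w}, y→{w, x, y}, z→{t, u, v, z}; now {r, s, t, u, v, w, x, y, z}.
Read 'a': r→{z}, s→∅, t→{w}, u→{u}, v→{t, u, z}, w→{y}, x→{r, t}, y→{y, z}, z→{v}; now {r, t, u, v, w, y, z}.
Read 'b': r→{r, y}, t→{r}, u→{w, x}, v→{r, u, w}, w→{v}, y→{r, t, x}, z→{s, t, x}; now {r, s, t, u, v, w, x, y}.
Read 'b': r→{r, y}, s→{z}, t→{r}, u→{w, x}, v→{r, u, w}, w→{v}, x→{s, t, w}, y→{r, t, x}; now {r, s, t, u, v, w, x, y, z}.
The final set {r, s, t, u, v, w, x, y, z} contains the accepting states u, z.

Yes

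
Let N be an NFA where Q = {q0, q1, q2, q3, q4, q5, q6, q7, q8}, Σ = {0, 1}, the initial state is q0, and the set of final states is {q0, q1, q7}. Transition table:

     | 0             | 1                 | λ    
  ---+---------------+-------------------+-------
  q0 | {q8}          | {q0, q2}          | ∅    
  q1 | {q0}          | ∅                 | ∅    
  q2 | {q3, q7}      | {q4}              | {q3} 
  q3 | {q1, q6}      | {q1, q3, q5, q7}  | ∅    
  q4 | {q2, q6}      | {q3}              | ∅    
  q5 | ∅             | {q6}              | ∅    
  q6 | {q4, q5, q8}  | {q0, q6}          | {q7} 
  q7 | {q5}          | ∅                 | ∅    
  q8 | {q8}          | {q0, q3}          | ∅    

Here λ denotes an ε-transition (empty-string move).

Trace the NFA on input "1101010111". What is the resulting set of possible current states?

{q0, q1, q2, q3, q4, q5, q6, q7}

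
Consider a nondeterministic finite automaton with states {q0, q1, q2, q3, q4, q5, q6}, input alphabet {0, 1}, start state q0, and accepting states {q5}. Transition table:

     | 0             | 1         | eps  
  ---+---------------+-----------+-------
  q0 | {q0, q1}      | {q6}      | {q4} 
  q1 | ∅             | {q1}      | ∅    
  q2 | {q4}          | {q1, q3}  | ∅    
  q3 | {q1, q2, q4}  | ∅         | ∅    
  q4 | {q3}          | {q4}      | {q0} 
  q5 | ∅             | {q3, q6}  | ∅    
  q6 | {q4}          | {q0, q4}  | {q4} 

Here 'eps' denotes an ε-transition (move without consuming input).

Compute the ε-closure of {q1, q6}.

{q0, q1, q4, q6}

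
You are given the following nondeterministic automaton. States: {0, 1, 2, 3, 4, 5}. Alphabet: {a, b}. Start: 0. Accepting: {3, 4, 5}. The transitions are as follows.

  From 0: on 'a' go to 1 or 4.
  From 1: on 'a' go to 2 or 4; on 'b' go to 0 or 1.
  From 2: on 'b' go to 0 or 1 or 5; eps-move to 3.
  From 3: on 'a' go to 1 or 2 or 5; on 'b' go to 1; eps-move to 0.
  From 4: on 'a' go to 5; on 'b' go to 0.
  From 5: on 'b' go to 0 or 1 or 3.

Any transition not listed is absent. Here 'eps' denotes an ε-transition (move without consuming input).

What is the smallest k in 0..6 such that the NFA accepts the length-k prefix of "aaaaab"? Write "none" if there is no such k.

Start in {0}.
Read 'a': 0→{1, 4}; now {1, 4}.
None of the earlier sets intersect F, but {1, 4} does.

1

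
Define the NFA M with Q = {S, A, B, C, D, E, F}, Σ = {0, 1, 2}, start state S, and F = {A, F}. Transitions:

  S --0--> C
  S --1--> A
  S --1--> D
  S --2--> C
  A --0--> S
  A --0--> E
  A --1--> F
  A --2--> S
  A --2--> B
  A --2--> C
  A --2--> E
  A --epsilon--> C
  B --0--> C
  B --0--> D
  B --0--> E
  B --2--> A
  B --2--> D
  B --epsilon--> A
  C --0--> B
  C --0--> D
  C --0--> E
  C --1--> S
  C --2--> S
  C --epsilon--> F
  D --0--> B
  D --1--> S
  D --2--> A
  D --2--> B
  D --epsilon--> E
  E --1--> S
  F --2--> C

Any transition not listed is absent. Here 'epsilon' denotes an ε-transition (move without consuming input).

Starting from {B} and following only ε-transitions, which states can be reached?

{A, B, C, F}

Begin with {B}.
ε-move B → A; add A.
ε-move A → C; add C.
ε-move C → F; add F.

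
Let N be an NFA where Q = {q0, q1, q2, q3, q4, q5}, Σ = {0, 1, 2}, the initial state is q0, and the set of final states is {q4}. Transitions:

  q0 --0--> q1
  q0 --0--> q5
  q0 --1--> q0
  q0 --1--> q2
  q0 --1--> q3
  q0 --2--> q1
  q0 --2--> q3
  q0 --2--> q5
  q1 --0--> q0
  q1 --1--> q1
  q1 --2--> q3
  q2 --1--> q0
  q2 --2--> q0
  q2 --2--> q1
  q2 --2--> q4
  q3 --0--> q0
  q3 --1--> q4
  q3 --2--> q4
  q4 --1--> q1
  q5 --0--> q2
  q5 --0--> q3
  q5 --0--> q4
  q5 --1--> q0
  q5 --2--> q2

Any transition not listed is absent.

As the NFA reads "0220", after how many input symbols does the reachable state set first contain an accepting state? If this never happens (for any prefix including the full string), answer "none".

Start in {q0}.
Read '0': q0→{q1, q5}; now {q1, q5}.
Read '2': q1→{q3}, q5→{q2}; now {q2, q3}.
Read '2': q2→{q0, q1, q4}, q3→{q4}; now {q0, q1, q4}.
None of the earlier sets intersect F, but {q0, q1, q4} does.

3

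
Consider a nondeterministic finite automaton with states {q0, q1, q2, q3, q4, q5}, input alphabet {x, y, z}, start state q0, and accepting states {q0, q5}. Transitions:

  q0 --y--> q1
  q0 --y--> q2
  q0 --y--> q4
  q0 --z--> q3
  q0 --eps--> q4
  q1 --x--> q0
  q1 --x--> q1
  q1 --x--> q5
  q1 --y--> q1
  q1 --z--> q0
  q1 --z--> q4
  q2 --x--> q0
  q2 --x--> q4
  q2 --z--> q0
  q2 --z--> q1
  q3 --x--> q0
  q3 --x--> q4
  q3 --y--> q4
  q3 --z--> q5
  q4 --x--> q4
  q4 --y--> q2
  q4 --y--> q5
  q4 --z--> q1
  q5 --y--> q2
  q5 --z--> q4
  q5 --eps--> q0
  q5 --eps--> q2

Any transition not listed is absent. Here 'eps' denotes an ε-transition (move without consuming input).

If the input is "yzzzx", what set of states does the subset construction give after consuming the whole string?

{q0, q1, q2, q4, q5}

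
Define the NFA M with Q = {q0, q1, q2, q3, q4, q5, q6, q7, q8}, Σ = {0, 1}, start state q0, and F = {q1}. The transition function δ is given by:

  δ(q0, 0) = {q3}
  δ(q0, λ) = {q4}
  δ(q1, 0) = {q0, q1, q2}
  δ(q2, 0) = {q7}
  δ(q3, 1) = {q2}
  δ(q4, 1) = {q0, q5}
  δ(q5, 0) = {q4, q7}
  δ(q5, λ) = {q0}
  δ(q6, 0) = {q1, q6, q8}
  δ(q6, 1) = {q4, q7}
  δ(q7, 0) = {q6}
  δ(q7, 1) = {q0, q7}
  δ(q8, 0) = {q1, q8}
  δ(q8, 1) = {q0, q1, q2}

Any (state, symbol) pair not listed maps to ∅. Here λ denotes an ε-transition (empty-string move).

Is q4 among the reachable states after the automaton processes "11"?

Start: ε-closure({q0}) = {q0, q4}.
Read '1': {q0, q4} → {q0, q4, q5}.
Read '1': {q0, q4, q5} → {q0, q4, q5}.
State q4 is in {q0, q4, q5}.

Yes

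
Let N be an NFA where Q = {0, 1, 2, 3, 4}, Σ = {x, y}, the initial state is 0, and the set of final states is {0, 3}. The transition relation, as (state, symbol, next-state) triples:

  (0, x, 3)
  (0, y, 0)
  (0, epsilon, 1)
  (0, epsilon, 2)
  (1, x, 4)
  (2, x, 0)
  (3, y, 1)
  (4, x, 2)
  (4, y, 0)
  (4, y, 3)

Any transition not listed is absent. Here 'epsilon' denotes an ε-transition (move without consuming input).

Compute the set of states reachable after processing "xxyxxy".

{0, 1, 2, 3}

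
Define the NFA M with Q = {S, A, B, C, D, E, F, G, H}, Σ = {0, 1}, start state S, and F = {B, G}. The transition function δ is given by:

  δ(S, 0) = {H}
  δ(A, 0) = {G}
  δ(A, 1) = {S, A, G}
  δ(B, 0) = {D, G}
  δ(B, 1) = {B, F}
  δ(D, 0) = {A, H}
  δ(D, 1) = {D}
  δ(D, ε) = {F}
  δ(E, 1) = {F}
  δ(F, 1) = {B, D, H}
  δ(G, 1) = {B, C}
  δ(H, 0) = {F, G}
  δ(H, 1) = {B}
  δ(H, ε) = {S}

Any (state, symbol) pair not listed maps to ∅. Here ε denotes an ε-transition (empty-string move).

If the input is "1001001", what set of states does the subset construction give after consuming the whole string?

∅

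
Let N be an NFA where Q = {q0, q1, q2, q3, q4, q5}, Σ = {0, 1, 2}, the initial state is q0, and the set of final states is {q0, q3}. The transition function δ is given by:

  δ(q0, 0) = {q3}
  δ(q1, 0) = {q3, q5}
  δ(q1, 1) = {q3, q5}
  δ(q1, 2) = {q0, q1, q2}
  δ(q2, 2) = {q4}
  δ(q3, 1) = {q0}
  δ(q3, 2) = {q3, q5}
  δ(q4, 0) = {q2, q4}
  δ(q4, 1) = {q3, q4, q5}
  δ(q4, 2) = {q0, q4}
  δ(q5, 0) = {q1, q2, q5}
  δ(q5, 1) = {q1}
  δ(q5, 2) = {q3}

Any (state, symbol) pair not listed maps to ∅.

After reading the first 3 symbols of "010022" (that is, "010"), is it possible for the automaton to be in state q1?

Start in {q0}.
Read '0': q0→{q3}; now {q3}.
Read '1': q3→{q0}; now {q0}.
Read '0': q0→{q3}; now {q3}.
State q1 is not in {q3}.

No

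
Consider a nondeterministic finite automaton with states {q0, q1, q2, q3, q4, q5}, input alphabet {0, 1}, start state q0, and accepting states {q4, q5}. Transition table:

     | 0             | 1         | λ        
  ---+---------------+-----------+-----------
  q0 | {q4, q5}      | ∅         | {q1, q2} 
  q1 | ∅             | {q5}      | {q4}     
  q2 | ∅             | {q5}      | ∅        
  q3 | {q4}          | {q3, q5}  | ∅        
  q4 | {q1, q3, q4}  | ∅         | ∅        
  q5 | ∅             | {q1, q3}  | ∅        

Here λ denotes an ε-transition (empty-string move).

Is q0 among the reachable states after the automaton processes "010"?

No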